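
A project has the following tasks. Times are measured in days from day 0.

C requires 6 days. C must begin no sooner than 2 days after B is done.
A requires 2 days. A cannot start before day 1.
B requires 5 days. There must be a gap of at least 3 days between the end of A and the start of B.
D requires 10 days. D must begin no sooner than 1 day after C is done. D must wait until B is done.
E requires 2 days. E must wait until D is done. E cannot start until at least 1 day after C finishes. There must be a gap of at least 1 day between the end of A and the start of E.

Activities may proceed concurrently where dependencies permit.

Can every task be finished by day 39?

After its own release at day 1, A can start at day 1 and finishes at day 3.
B waits on A (finishes day 3, plus 3-day gap → day 6), so it starts at day 6 and finishes at 6 + 5 = day 11.
C cannot begin until B (finishes day 11, plus 2-day gap → day 13). It runs from day 13 to 13 + 6 = day 19.
D needs all of C (finishes day 19, plus 1-day gap → day 20); B (finishes day 11). That puts its earliest start at day 20; it finishes at 20 + 10 = day 30.
E cannot start until D (finishes day 30); C (finishes day 19, plus 1-day gap → day 20); A (finishes day 3, plus 1-day gap → day 4). The controlling bound is day 30, so E finishes at 30 + 2 = day 32.
Every task is finished by day 32, which is no later than the deadline of 39, so the schedule is feasible.

Yes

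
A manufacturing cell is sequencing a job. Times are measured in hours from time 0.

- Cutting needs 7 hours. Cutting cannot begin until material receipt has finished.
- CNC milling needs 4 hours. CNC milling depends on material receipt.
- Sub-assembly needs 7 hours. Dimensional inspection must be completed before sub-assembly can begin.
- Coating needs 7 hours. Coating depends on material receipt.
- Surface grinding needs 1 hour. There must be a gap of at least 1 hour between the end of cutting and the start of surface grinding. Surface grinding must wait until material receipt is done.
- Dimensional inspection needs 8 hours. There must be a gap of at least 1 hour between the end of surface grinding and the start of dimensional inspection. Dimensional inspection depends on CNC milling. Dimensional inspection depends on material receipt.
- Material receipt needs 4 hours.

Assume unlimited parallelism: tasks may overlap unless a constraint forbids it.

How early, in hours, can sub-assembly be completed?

29

Nothing blocks material receipt, so it runs from hour 0 to hour 4.
After material receipt (finishes hour 4), CNC milling can start at hour 4 and finishes at hour 8.
Cutting cannot begin until material receipt (finishes hour 4). It runs from hour 4 to 4 + 7 = hour 11.
Surface grinding has to wait for cutting (finishes hour 11, plus 1-hour gap → hour 12); material receipt (finishes hour 4). The latest of these is hour 12, so surface grinding runs hour 12 to 12 + 1 = hour 13.
Dimensional inspection cannot start until surface grinding (finishes hour 13, plus 1-hour gap → hour 14); CNC milling (finishes hour 8); material receipt (finishes hour 4). The controlling bound is hour 14, so dimensional inspection finishes at 14 + 8 = hour 22.
After dimensional inspection (finishes hour 22), sub-assembly can start at hour 22 and finishes at hour 29.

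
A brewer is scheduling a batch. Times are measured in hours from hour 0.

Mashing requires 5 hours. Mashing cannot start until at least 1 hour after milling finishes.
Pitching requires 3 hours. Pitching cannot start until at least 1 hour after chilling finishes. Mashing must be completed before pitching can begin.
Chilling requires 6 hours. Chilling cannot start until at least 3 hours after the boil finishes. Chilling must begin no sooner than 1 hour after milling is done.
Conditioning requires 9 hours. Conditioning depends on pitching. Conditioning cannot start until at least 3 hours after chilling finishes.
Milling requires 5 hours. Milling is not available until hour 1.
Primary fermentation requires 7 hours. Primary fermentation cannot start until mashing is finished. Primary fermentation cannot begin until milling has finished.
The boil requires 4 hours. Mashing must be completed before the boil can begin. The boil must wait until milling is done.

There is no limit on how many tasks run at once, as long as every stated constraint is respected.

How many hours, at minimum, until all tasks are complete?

After its own release at hour 1, milling can start at hour 1 and finishes at hour 6.
After milling (finishes hour 6, plus 1-hour gap → hour 7), mashing can start at hour 7 and finishes at hour 12.
Primary fermentation needs all of mashing (finishes hour 12); milling (finishes hour 6). That puts its earliest start at hour 12; it finishes at 12 + 7 = hour 19.
For the boil: mashing (finishes hour 12); milling (finishes hour 6). Taking the maximum gives a start of hour 12, and it finishes at 12 + 4 = hour 16.
Chilling needs all of the boil (finishes hour 16, plus 3-hour gap → hour 19); milling (finishes hour 6, plus 1-hour gap → hour 7). That puts its earliest start at hour 19; it finishes at 19 + 6 = hour 25.
For pitching: chilling (finishes hour 25, plus 1-hour gap → hour 26); mashing (finishes hour 12). Taking the maximum gives a start of hour 26, and it finishes at 26 + 3 = hour 29.
Conditioning cannot start until pitching (finishes hour 29); chilling (finishes hour 25, plus 3-hour gap → hour 28). The controlling bound is hour 29, so conditioning finishes at 29 + 9 = hour 38.
All tasks are finished once the last one completes. Finish times: Milling at 6, Mashing at 12, The boil at 16, Chilling at 25, Pitching at 29, Primary fermentation at 19, Conditioning at 38. The latest is hour 38.

38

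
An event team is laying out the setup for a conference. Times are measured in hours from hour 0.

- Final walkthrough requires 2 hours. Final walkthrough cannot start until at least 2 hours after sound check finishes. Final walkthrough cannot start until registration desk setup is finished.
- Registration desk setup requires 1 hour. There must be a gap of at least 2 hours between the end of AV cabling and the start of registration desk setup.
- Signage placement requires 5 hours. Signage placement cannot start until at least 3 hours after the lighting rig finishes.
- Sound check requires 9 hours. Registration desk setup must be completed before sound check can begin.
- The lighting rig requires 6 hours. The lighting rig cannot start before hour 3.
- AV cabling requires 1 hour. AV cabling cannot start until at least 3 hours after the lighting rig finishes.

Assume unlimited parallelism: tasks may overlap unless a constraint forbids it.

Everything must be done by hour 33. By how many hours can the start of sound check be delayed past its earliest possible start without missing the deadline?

4

The lighting rig cannot begin until its own release at hour 3. It runs from hour 3 to 3 + 6 = hour 9.
AV cabling cannot begin until the lighting rig (finishes hour 9, plus 3-hour gap → hour 12). It runs from hour 12 to 12 + 1 = hour 13.
Registration desk setup waits on AV cabling (finishes hour 13, plus 2-hour gap → hour 15), so it starts at hour 15 and finishes at 15 + 1 = hour 16.
Sound check waits on registration desk setup (finishes hour 16), so it starts at hour 16 and finishes at 16 + 9 = hour 25.

Working backward from the deadline:
Final walkthrough has no dependents, so it just needs to finish by hour 33. Starting by 33 − 2 = hour 31 achieves that.
Sound check feeds into final walkthrough (must start by hour 31, minus 2-hour gap → hour 29); so sound check must finish by hour 29 and therefore start by hour 20.
So sound check can start as early as hour 16 and as late as hour 20, giving 20 − 16 = 4 hours of slack.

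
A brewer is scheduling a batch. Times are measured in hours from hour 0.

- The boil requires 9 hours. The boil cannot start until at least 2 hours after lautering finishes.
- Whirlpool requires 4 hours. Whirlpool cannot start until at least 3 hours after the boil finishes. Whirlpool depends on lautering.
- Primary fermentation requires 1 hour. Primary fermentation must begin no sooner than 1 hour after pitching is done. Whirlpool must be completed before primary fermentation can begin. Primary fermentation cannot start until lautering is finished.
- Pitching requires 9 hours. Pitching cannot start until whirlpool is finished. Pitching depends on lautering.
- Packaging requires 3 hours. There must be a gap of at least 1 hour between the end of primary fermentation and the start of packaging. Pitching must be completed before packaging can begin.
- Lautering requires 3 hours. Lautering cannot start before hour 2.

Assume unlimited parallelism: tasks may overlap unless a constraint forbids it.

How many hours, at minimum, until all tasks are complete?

Lautering waits on its own release at hour 2, so it starts at hour 2 and finishes at 2 + 3 = hour 5.
After lautering (finishes hour 5, plus 2-hour gap → hour 7), the boil can start at hour 7 and finishes at hour 16.
For whirlpool: the boil (finishes hour 16, plus 3-hour gap → hour 19); lautering (finishes hour 5). Taking the maximum gives a start of hour 19, and it finishes at 19 + 4 = hour 23.
Pitching has to wait for whirlpool (finishes hour 23); lautering (finishes hour 5). The latest of these is hour 23, so pitching runs hour 23 to 23 + 9 = hour 32.
Primary fermentation has to wait for pitching (finishes hour 32, plus 1-hour gap → hour 33); whirlpool (finishes hour 23); lautering (finishes hour 5). The latest of these is hour 33, so primary fermentation runs hour 33 to 33 + 1 = hour 34.
Packaging needs all of primary fermentation (finishes hour 34, plus 1-hour gap → hour 35); pitching (finishes hour 32). That puts its earliest start at hour 35; it finishes at 35 + 3 = hour 38.
All tasks are finished once the last one completes. Finish times: Lautering at 5, The boil at 16, Whirlpool at 23, Pitching at 32, Primary fermentation at 34, Packaging at 38. The latest is hour 38.

38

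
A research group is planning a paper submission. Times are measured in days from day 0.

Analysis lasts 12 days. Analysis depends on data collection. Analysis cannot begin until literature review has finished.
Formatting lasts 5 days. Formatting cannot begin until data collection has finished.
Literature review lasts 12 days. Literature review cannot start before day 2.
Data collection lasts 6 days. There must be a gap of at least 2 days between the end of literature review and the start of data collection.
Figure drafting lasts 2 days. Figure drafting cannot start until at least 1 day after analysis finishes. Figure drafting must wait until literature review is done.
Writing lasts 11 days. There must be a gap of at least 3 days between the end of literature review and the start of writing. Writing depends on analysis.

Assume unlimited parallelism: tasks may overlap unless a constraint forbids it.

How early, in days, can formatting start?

22

After its own release at day 2, literature review can start at day 2 and finishes at day 14.
Data collection cannot begin until literature review (finishes day 14, plus 2-day gap → day 16). It runs from day 16 to 16 + 6 = day 22.
Formatting waits on data collection (finishes day 22), so the earliest it can start is day 22.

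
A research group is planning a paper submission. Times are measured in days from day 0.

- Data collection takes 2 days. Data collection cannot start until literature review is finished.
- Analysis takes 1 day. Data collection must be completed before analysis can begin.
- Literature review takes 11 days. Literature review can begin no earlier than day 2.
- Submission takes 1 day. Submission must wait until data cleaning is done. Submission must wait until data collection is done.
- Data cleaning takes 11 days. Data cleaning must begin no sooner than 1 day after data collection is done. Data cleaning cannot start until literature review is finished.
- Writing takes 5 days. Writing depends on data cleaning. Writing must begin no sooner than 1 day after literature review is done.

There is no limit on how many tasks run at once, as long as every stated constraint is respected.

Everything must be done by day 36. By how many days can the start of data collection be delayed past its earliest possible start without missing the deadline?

4

Literature review cannot begin until its own release at day 2. It runs from day 2 to 2 + 11 = day 13.
Data collection cannot begin until literature review (finishes day 13). It runs from day 13 to 13 + 2 = day 15.

Working backward from the deadline:
Writing must finish by day 36; it takes 5 days, so it must start by 36 − 5 = day 31.
To finish by day 36, submission (duration 1) must start no later than day 35.
Data cleaning feeds writing (must start by day 31); submission (must start by day 35). Taking the minimum, data cleaning must finish by day 31 and start by 31 − 11 = day 20.
Analysis must finish by day 36; it takes 1 day, so it must start by 36 − 1 = day 35.
Data collection has several dependents: data cleaning (must start by day 20, minus 1-day gap → day 19); analysis (must start by day 35); submission (must start by day 35). The earliest of those limits is day 19, so data collection must start by 19 − 2 = day 17.
So data collection can start as early as day 13 and as late as day 17, giving 17 − 13 = 4 days of slack.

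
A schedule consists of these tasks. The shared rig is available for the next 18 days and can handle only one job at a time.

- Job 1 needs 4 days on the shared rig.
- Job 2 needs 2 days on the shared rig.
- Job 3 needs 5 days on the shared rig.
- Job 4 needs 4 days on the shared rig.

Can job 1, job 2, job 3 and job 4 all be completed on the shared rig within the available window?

Yes

Running back to back, the jobs need 4 + 2 + 5 + 4 = 15 days on the shared rig.
Since 15 ≤ 18, they fit within the window.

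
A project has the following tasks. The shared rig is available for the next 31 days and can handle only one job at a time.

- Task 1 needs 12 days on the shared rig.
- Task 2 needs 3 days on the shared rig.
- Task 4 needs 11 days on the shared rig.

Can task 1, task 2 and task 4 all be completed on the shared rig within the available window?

Running back to back, the jobs need 12 + 3 + 11 = 26 days on the shared rig.
Since 26 ≤ 31, they fit within the window.

Yes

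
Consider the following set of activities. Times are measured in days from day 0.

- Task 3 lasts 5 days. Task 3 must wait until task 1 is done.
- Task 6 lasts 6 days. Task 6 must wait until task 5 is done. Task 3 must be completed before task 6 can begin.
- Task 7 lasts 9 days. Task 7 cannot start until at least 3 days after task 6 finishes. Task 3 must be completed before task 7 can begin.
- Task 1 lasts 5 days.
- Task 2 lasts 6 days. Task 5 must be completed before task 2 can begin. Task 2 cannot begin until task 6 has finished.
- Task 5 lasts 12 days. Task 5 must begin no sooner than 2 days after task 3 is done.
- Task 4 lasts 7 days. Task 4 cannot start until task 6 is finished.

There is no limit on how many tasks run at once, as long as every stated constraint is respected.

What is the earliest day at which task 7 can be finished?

Task 1 can start immediately at day 0; it finishes at day 5.
Task 3 waits on task 1 (finishes day 5), so it starts at day 5 and finishes at 5 + 5 = day 10.
Task 5 waits on task 3 (finishes day 10, plus 2-day gap → day 12), so it starts at day 12 and finishes at 12 + 12 = day 24.
Task 6 needs all of task 5 (finishes day 24); task 3 (finishes day 10). That puts its earliest start at day 24; it finishes at 24 + 6 = day 30.
For task 7: task 6 (finishes day 30, plus 3-day gap → day 33); task 3 (finishes day 10). Taking the maximum gives a start of day 33, and it finishes at 33 + 9 = day 42.

42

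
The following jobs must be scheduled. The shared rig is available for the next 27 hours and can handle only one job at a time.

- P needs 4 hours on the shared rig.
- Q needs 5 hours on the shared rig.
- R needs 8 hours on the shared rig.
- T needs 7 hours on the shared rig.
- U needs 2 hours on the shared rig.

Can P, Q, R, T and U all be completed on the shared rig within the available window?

Running back to back, the jobs need 4 + 5 + 8 + 7 + 2 = 26 hours on the shared rig.
Since 26 ≤ 27, they fit within the window.

Yes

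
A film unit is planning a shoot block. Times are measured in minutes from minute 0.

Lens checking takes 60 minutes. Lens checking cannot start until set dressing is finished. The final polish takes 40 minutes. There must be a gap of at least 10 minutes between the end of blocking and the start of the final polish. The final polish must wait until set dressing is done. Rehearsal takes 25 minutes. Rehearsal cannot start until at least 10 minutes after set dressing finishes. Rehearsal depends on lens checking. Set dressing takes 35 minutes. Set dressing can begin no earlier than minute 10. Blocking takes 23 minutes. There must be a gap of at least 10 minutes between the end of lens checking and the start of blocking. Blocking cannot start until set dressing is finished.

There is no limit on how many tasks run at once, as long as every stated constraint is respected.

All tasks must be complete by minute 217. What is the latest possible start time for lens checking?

74

The final polish has no dependents, so it just needs to finish by minute 217. Starting by 217 − 40 = minute 177 achieves that.
Blocking feeds into the final polish (must start by minute 177, minus 10-minute gap → minute 167); so blocking must finish by minute 167 and therefore start by minute 144.
Rehearsal has no dependents, so it just needs to finish by minute 217. Starting by 217 − 25 = minute 192 achieves that.
Lens checking feeds blocking (must start by minute 144, minus 10-minute gap → minute 134); rehearsal (must start by minute 192). Taking the minimum, lens checking must finish by minute 134 and start by 134 − 60 = minute 74.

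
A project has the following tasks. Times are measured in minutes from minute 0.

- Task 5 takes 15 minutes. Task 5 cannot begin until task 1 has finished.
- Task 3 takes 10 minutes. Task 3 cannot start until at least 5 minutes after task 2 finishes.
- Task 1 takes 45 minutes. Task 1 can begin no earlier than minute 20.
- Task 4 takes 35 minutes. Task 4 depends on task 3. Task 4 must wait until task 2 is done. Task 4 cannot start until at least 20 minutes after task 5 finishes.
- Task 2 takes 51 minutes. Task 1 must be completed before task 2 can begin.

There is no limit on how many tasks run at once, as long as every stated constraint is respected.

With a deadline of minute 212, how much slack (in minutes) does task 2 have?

After its own release at minute 20, task 1 can start at minute 20 and finishes at minute 65.
Task 2 waits on task 1 (finishes minute 65), so it starts at minute 65 and finishes at 65 + 51 = minute 116.

Working backward from the deadline:
Nothing follows task 4; the deadline of minute 212 is its only limit. It must start by 212 − 35 = minute 177.
Task 3 must finish before task 4 (must start by minute 177). With a 10-minute duration, task 3 must start by 177 − 10 = minute 167.
Task 2 feeds task 3 (must start by minute 167, minus 5-minute gap → minute 162); task 4 (must start by minute 177). Taking the minimum, task 2 must finish by minute 162 and start by 162 − 51 = minute 111.
So task 2 can start as early as minute 65 and as late as minute 111, giving 111 − 65 = 46 minutes of slack.

46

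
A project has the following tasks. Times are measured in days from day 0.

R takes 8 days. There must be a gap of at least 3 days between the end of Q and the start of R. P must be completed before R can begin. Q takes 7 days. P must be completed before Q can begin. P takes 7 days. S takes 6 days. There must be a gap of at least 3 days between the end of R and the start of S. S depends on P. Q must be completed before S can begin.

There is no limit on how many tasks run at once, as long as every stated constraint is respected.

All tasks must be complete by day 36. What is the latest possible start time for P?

S must finish by day 36; it takes 6 days, so it must start by 36 − 6 = day 30.
R must finish before S (must start by day 30, minus 3-day gap → day 27). With an 8-day duration, R must start by 27 − 8 = day 19.
For Q: R (must start by day 19, minus 3-day gap → day 16); S (must start by day 30). The most restrictive is day 16; with a 7-day duration, Q must start by day 9.
P feeds Q (must start by day 9); R (must start by day 19); S (must start by day 30). Taking the minimum, P must finish by day 9 and start by 9 − 7 = day 2.

2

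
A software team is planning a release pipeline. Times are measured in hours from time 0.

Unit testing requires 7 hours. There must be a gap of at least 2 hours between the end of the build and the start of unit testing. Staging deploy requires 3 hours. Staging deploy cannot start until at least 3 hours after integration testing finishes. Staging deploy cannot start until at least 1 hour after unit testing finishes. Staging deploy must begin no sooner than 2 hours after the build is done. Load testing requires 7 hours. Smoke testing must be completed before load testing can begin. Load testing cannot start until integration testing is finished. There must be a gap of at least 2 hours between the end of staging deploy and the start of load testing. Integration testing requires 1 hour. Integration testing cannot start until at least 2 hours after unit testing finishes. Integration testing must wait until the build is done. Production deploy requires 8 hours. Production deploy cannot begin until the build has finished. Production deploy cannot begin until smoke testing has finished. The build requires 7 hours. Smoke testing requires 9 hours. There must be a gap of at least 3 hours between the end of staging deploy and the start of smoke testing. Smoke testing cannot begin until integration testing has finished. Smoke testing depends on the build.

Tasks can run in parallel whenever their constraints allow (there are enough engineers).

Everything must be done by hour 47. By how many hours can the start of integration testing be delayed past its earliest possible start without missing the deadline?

The build has no prerequisites, so it starts at hour 0 and finishes at hour 7.
Unit testing waits on the build (finishes hour 7, plus 2-hour gap → hour 9), so it starts at hour 9 and finishes at 9 + 7 = hour 16.
Integration testing cannot start until unit testing (finishes hour 16, plus 2-hour gap → hour 18); the build (finishes hour 7). The controlling bound is hour 18, so integration testing finishes at 18 + 1 = hour 19.

Working backward from the deadline:
Load testing must finish by hour 47; it takes 7 hours, so it must start by 47 − 7 = hour 40.
Production deploy has no dependents, so it just needs to finish by hour 47. Starting by 47 − 8 = hour 39 achieves that.
Smoke testing has several dependents: load testing (must start by hour 40); production deploy (must start by hour 39). The earliest of those limits is hour 39, so smoke testing must start by 39 − 9 = hour 30.
Staging deploy feeds smoke testing (must start by hour 30, minus 3-hour gap → hour 27); load testing (must start by hour 40, minus 2-hour gap → hour 38). Taking the minimum, staging deploy must finish by hour 27 and start by 27 − 3 = hour 24.
Integration testing feeds staging deploy (must start by hour 24, minus 3-hour gap → hour 21); smoke testing (must start by hour 30); load testing (must start by hour 40). Taking the minimum, integration testing must finish by hour 21 and start by 21 − 1 = hour 20.
So integration testing can start as early as hour 18 and as late as hour 20, giving 20 − 18 = 2 hours of slack.

2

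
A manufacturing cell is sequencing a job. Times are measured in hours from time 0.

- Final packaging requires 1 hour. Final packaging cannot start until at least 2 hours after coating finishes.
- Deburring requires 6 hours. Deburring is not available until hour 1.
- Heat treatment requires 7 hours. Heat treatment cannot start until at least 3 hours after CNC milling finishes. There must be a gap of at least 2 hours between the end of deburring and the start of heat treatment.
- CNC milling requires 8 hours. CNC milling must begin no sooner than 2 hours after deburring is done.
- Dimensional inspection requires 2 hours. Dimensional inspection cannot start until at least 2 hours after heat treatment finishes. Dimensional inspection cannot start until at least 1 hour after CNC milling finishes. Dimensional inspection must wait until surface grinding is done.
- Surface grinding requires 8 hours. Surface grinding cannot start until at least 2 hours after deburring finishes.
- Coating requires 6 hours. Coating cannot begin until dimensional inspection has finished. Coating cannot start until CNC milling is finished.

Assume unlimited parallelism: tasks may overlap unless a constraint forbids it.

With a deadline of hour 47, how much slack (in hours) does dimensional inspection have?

7

Deburring waits on its own release at hour 1, so it starts at hour 1 and finishes at 1 + 6 = hour 7.
Surface grinding waits on deburring (finishes hour 7, plus 2-hour gap → hour 9), so it starts at hour 9 and finishes at 9 + 8 = hour 17.
CNC milling cannot begin until deburring (finishes hour 7, plus 2-hour gap → hour 9). It runs from hour 9 to 9 + 8 = hour 17.
Heat treatment cannot start until CNC milling (finishes hour 17, plus 3-hour gap → hour 20); deburring (finishes hour 7, plus 2-hour gap → hour 9). The controlling bound is hour 20, so heat treatment finishes at 20 + 7 = hour 27.
Dimensional inspection needs all of heat treatment (finishes hour 27, plus 2-hour gap → hour 29); CNC milling (finishes hour 17, plus 1-hour gap → hour 18); surface grinding (finishes hour 17). That puts its earliest start at hour 29; it finishes at 29 + 2 = hour 31.

Working backward from the deadline:
To finish by hour 47, final packaging (duration 1) must start no later than hour 46.
Coating feeds into final packaging (must start by hour 46, minus 2-hour gap → hour 44); so coating must finish by hour 44 and therefore start by hour 38.
Dimensional inspection must finish before coating (must start by hour 38). With a 2-hour duration, dimensional inspection must start by 38 − 2 = hour 36.
So dimensional inspection can start as early as hour 29 and as late as hour 36, giving 36 − 29 = 7 hours of slack.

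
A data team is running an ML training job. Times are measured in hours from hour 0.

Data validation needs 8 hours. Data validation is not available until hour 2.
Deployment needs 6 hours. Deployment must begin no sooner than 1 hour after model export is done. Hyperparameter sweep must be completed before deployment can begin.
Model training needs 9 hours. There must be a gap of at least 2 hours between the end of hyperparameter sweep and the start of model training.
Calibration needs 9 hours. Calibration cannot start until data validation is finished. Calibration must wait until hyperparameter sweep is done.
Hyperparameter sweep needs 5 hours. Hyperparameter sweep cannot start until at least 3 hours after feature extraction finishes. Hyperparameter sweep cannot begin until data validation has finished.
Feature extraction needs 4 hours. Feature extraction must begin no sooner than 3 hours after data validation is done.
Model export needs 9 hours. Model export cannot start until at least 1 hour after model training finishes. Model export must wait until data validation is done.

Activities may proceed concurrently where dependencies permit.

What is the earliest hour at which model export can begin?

Data validation cannot begin until its own release at hour 2. It runs from hour 2 to 2 + 8 = hour 10.
After data validation (finishes hour 10, plus 3-hour gap → hour 13), feature extraction can start at hour 13 and finishes at hour 17.
Hyperparameter sweep has to wait for feature extraction (finishes hour 17, plus 3-hour gap → hour 20); data validation (finishes hour 10). The latest of these is hour 20, so hyperparameter sweep runs hour 20 to 20 + 5 = hour 25.
After hyperparameter sweep (finishes hour 25, plus 2-hour gap → hour 27), model training can start at hour 27 and finishes at hour 36.
Model export waits on model training (finishes hour 36, plus 1-hour gap → hour 37); data validation (finishes hour 10). The latest of these is hour 37, which is the earliest model export can start.

37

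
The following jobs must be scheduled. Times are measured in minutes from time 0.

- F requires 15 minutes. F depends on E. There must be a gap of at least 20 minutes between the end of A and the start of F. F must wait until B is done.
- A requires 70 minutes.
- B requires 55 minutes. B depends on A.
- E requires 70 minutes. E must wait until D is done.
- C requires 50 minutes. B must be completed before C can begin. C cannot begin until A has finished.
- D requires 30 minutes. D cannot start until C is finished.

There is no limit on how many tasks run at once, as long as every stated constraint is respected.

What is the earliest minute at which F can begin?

275

Nothing blocks A, so it runs from minute 0 to minute 70.
B waits on A (finishes minute 70), so it starts at minute 70 and finishes at 70 + 55 = minute 125.
C needs all of B (finishes minute 125); A (finishes minute 70). That puts its earliest start at minute 125; it finishes at 125 + 50 = minute 175.
D cannot begin until C (finishes minute 175). It runs from minute 175 to 175 + 30 = minute 205.
E waits on D (finishes minute 205), so it starts at minute 205 and finishes at 205 + 70 = minute 275.
F waits on E (finishes minute 275); A (finishes minute 70, plus 20-minute gap → minute 90); B (finishes minute 125). The latest of these is minute 275, which is the earliest F can start.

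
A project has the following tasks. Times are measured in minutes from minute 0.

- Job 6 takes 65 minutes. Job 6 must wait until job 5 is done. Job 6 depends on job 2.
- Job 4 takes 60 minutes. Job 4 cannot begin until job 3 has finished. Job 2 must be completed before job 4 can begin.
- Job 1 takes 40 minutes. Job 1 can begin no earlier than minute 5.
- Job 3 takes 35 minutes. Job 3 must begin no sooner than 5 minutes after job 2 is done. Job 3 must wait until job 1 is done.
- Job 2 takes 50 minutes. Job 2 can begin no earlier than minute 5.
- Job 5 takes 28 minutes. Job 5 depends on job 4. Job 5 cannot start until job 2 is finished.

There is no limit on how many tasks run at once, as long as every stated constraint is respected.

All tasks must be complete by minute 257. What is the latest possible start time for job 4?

104

To finish by minute 257, job 6 (duration 65) must start no later than minute 192.
Job 5 has to be done before job 6 (must start by minute 192). That means finishing by minute 192, i.e. starting by 192 − 28 = minute 164.
Job 4 feeds into job 5 (must start by minute 164); so job 4 must finish by minute 164 and therefore start by minute 104.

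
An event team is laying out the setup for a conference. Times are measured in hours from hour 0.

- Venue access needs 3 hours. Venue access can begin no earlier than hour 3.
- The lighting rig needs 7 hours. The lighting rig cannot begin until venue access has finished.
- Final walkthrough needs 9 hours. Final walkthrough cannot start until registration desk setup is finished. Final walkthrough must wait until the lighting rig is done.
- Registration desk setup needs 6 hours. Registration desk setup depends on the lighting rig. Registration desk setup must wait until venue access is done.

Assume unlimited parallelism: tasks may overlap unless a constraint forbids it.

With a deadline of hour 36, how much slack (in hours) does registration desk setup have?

8

Venue access cannot begin until its own release at hour 3. It runs from hour 3 to 3 + 3 = hour 6.
After venue access (finishes hour 6), the lighting rig can start at hour 6 and finishes at hour 13.
Registration desk setup has to wait for the lighting rig (finishes hour 13); venue access (finishes hour 6). The latest of these is hour 13, so registration desk setup runs hour 13 to 13 + 6 = hour 19.

Working backward from the deadline:
Nothing follows final walkthrough; the deadline of hour 36 is its only limit. It must start by 36 − 9 = hour 27.
Registration desk setup has to be done before final walkthrough (must start by hour 27). That means finishing by hour 27, i.e. starting by 27 − 6 = hour 21.
So registration desk setup can start as early as hour 13 and as late as hour 21, giving 21 − 13 = 8 hours of slack.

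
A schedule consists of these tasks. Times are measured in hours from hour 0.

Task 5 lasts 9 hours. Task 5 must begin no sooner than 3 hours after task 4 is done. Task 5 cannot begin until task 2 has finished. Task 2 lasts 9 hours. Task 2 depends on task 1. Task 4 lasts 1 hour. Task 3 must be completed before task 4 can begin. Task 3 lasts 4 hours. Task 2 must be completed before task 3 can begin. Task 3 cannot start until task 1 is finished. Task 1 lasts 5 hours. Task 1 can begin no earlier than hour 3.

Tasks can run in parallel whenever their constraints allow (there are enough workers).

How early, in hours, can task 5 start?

25

Task 1 cannot begin until its own release at hour 3. It runs from hour 3 to 3 + 5 = hour 8.
Task 2 cannot begin until task 1 (finishes hour 8). It runs from hour 8 to 8 + 9 = hour 17.
Task 3 cannot start until task 2 (finishes hour 17); task 1 (finishes hour 8). The controlling bound is hour 17, so task 3 finishes at 17 + 4 = hour 21.
Task 4 waits on task 3 (finishes hour 21), so it starts at hour 21 and finishes at 21 + 1 = hour 22.
Task 5 waits on task 4 (finishes hour 22, plus 3-hour gap → hour 25); task 2 (finishes hour 17). The latest of these is hour 25, which is the earliest task 5 can start.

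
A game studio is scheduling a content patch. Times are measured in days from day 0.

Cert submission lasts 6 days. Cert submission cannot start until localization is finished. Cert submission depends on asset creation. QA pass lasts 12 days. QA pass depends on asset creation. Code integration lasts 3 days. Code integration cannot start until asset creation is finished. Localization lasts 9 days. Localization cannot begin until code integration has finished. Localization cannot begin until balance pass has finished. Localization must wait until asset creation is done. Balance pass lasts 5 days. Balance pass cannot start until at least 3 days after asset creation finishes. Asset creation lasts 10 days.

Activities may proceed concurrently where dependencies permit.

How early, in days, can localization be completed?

27

Asset creation has no prerequisites, so it starts at day 0 and finishes at day 10.
Balance pass waits on asset creation (finishes day 10, plus 3-day gap → day 13), so it starts at day 13 and finishes at 13 + 5 = day 18.
After asset creation (finishes day 10), code integration can start at day 10 and finishes at day 13.
Localization needs all of code integration (finishes day 13); balance pass (finishes day 18); asset creation (finishes day 10). That puts its earliest start at day 18; it finishes at 18 + 9 = day 27.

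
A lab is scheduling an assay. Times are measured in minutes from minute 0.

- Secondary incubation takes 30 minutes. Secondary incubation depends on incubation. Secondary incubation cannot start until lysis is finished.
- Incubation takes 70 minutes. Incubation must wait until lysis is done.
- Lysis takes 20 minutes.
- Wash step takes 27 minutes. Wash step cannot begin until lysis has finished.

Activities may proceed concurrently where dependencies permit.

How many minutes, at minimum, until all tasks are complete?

Nothing blocks lysis, so it runs from minute 0 to minute 20.
Wash step waits on lysis (finishes minute 20), so it starts at minute 20 and finishes at 20 + 27 = minute 47.
Incubation cannot begin until lysis (finishes minute 20). It runs from minute 20 to 20 + 70 = minute 90.
Secondary incubation has to wait for incubation (finishes minute 90); lysis (finishes minute 20). The latest of these is minute 90, so secondary incubation runs minute 90 to 90 + 30 = minute 120.
All tasks are finished once the last one completes. Finish times: Lysis at 20, Incubation at 90, Wash step at 47, Secondary incubation at 120. The latest is minute 120.

120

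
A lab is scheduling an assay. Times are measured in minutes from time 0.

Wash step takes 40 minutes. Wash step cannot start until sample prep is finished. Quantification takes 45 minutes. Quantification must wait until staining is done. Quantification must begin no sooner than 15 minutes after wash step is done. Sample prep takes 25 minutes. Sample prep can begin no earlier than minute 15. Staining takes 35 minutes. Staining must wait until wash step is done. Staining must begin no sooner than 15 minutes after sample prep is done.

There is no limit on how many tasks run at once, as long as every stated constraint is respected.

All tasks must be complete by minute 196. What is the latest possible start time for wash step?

To finish by minute 196, quantification (duration 45) must start no later than minute 151.
Staining must finish before quantification (must start by minute 151). With a 35-minute duration, staining must start by 151 − 35 = minute 116.
Wash step must finish in time for staining (must start by minute 116); quantification (must start by minute 151, minus 15-minute gap → minute 136). The tightest is minute 116, so wash step must start by 116 − 40 = minute 76.

76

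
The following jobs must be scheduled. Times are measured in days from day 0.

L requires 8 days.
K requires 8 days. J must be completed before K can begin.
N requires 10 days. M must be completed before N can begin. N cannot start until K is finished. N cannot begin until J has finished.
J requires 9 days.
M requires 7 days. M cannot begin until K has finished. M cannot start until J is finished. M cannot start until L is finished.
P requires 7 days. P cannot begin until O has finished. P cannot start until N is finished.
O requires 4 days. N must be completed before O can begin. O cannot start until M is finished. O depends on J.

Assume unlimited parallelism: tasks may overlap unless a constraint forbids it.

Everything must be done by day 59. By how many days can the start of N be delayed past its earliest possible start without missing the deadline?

Nothing blocks L, so it runs from day 0 to day 8.
J has no prerequisites, so it starts at day 0 and finishes at day 9.
After J (finishes day 9), K can start at day 9 and finishes at day 17.
For M: K (finishes day 17); J (finishes day 9); L (finishes day 8). Taking the maximum gives a start of day 17, and it finishes at 17 + 7 = day 24.
N cannot start until M (finishes day 24); K (finishes day 17); J (finishes day 9). The controlling bound is day 24, so N finishes at 24 + 10 = day 34.

Working backward from the deadline:
Nothing follows P; the deadline of day 59 is its only limit. It must start by 59 − 7 = day 52.
O feeds into P (must start by day 52); so O must finish by day 52 and therefore start by day 48.
N has several dependents: O (must start by day 48); P (must start by day 52). The earliest of those limits is day 48, so N must start by 48 − 10 = day 38.
So N can start as early as day 24 and as late as day 38, giving 38 − 24 = 14 days of slack.

14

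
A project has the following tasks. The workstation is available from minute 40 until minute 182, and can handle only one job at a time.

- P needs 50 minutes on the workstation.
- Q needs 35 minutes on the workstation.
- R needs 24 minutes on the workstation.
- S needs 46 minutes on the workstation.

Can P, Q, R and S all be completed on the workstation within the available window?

No

The workstation window is 182 − 40 = 142 minutes.
Running back to back, the jobs need 50 + 35 + 24 + 46 = 155 minutes on the workstation.
Since 155 > 142, they cannot all fit.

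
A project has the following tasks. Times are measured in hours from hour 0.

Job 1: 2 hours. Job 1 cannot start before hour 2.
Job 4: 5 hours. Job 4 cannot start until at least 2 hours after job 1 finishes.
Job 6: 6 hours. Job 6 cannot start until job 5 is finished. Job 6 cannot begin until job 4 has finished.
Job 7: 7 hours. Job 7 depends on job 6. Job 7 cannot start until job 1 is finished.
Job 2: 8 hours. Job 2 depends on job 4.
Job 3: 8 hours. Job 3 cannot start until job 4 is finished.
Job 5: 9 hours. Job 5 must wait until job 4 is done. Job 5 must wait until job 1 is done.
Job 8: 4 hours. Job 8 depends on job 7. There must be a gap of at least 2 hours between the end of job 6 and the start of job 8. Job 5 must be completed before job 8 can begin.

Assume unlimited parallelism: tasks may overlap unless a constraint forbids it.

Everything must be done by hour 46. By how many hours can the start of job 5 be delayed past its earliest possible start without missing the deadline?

9

Job 1 waits on its own release at hour 2, so it starts at hour 2 and finishes at 2 + 2 = hour 4.
Job 4 waits on job 1 (finishes hour 4, plus 2-hour gap → hour 6), so it starts at hour 6 and finishes at 6 + 5 = hour 11.
For job 5: job 4 (finishes hour 11); job 1 (finishes hour 4). Taking the maximum gives a start of hour 11, and it finishes at 11 + 9 = hour 20.

Working backward from the deadline:
Job 8 must finish by hour 46; it takes 4 hours, so it must start by 46 − 4 = hour 42.
Job 7 feeds into job 8 (must start by hour 42); so job 7 must finish by hour 42 and therefore start by hour 35.
Job 6 must finish in time for job 7 (must start by hour 35); job 8 (must start by hour 42, minus 2-hour gap → hour 40). The tightest is hour 35, so job 6 must start by 35 − 6 = hour 29.
For job 5: job 6 (must start by hour 29); job 8 (must start by hour 42). The most restrictive is hour 29; with a 9-hour duration, job 5 must start by hour 20.
So job 5 can start as early as hour 11 and as late as hour 20, giving 20 − 11 = 9 hours of slack.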